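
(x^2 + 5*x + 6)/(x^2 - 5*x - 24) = (x + 2)/(x - 8)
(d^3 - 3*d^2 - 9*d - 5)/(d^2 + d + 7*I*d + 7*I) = (d^2 - 4*d - 5)/(d + 7*I)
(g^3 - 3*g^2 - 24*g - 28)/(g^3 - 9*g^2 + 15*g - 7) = (g^2 + 4*g + 4)/(g^2 - 2*g + 1)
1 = 1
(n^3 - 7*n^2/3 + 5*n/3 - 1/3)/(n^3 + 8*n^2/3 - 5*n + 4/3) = (n - 1)/(n + 4)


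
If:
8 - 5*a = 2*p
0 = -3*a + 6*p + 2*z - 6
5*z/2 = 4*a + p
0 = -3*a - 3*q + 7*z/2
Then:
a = 53/42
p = 71/84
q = 125/84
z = 33/14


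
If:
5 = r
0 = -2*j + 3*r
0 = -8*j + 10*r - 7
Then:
No Solution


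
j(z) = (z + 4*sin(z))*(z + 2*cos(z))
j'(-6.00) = -21.90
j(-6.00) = 19.92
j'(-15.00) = -6.81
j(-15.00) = 290.76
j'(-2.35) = -5.79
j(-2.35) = 19.51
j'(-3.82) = 11.70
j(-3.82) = 7.04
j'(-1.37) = -17.40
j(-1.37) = 5.14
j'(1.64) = -4.52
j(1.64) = 8.46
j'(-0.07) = 9.21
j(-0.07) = -0.67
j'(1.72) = -4.97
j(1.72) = 8.07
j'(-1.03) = -12.11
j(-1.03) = 0.00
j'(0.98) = 3.92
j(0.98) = 9.01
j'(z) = (1 - 2*sin(z))*(z + 4*sin(z)) + (z + 2*cos(z))*(4*cos(z) + 1) = -(z + 4*sin(z))*(2*sin(z) - 1) + (z + 2*cos(z))*(4*cos(z) + 1)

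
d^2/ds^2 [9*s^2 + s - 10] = 18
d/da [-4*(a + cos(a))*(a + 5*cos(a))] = 24*a*sin(a) - 8*a + 20*sin(2*a) - 24*cos(a)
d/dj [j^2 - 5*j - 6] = 2*j - 5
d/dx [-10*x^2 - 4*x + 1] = -20*x - 4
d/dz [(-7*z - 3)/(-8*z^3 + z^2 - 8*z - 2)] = (56*z^3 - 7*z^2 + 56*z - 2*(7*z + 3)*(12*z^2 - z + 4) + 14)/(8*z^3 - z^2 + 8*z + 2)^2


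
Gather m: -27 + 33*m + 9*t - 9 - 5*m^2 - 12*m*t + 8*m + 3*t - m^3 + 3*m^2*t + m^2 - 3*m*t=-m^3 + m^2*(3*t - 4) + m*(41 - 15*t) + 12*t - 36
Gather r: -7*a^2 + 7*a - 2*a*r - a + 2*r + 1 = -7*a^2 + 6*a + r*(2 - 2*a) + 1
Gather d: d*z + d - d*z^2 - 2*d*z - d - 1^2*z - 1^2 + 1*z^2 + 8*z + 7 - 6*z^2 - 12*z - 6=d*(-z^2 - z) - 5*z^2 - 5*z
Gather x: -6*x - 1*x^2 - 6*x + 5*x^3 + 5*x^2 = 5*x^3 + 4*x^2 - 12*x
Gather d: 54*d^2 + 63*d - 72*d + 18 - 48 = 54*d^2 - 9*d - 30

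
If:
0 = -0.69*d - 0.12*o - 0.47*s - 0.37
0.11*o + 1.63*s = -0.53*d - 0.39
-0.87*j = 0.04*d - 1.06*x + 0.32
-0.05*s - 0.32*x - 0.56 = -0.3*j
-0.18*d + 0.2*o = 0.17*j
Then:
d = -2.42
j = 16.46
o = 11.81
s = -0.25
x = 13.72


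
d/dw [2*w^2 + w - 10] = 4*w + 1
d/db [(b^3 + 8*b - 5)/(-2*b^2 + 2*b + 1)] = (-2*b^4 + 4*b^3 + 19*b^2 - 20*b + 18)/(4*b^4 - 8*b^3 + 4*b + 1)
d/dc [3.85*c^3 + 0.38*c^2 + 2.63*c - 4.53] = 11.55*c^2 + 0.76*c + 2.63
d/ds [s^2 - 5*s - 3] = 2*s - 5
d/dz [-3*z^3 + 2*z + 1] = 2 - 9*z^2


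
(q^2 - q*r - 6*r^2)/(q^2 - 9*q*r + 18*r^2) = (q + 2*r)/(q - 6*r)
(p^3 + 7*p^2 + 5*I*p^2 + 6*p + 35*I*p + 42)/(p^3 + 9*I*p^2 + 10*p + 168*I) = (p^2 + p*(7 - I) - 7*I)/(p^2 + 3*I*p + 28)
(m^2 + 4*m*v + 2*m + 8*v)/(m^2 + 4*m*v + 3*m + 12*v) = (m + 2)/(m + 3)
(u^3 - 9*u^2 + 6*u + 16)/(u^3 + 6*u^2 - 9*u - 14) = (u - 8)/(u + 7)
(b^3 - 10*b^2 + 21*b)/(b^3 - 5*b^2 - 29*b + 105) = b/(b + 5)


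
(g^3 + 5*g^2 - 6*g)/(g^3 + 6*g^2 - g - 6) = g/(g + 1)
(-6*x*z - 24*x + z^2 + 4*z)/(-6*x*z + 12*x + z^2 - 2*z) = (z + 4)/(z - 2)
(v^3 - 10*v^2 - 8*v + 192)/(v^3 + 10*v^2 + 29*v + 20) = (v^2 - 14*v + 48)/(v^2 + 6*v + 5)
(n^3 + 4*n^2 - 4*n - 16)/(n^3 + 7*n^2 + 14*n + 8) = (n - 2)/(n + 1)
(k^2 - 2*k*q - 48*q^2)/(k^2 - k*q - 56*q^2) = (k + 6*q)/(k + 7*q)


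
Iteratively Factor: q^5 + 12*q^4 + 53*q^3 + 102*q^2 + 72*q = (q + 3)*(q^4 + 9*q^3 + 26*q^2 + 24*q) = q*(q + 3)*(q^3 + 9*q^2 + 26*q + 24) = q*(q + 3)*(q + 4)*(q^2 + 5*q + 6) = q*(q + 3)^2*(q + 4)*(q + 2)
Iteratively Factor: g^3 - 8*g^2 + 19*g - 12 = (g - 1)*(g^2 - 7*g + 12) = (g - 3)*(g - 1)*(g - 4)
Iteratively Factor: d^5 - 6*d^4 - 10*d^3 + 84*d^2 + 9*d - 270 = (d - 5)*(d^4 - d^3 - 15*d^2 + 9*d + 54) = (d - 5)*(d + 2)*(d^3 - 3*d^2 - 9*d + 27) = (d - 5)*(d - 3)*(d + 2)*(d^2 - 9) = (d - 5)*(d - 3)*(d + 2)*(d + 3)*(d - 3)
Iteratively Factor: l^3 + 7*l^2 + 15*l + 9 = (l + 3)*(l^2 + 4*l + 3) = (l + 1)*(l + 3)*(l + 3)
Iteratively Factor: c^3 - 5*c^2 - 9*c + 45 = (c - 5)*(c^2 - 9) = (c - 5)*(c - 3)*(c + 3)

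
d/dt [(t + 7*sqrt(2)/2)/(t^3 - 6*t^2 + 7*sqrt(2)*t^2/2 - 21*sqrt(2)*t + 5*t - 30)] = 2*(2*t^3 - 12*t^2 + 7*sqrt(2)*t^2 - 42*sqrt(2)*t + 10*t - (2*t + 7*sqrt(2))*(3*t^2 - 12*t + 7*sqrt(2)*t - 21*sqrt(2) + 5) - 60)/(2*t^3 - 12*t^2 + 7*sqrt(2)*t^2 - 42*sqrt(2)*t + 10*t - 60)^2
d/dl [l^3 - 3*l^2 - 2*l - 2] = 3*l^2 - 6*l - 2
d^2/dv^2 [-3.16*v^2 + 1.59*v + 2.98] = -6.32000000000000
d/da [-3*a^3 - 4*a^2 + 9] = a*(-9*a - 8)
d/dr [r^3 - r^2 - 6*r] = 3*r^2 - 2*r - 6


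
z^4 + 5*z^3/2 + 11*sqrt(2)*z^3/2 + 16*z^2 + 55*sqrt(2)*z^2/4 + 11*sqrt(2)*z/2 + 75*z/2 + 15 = (z + 1/2)*(z + 2)*(z + 5*sqrt(2)/2)*(z + 3*sqrt(2))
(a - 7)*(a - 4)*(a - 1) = a^3 - 12*a^2 + 39*a - 28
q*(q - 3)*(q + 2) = q^3 - q^2 - 6*q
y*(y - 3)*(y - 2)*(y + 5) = y^4 - 19*y^2 + 30*y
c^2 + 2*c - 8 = (c - 2)*(c + 4)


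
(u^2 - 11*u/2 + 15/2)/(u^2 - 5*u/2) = (u - 3)/u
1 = 1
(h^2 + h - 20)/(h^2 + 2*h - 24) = (h + 5)/(h + 6)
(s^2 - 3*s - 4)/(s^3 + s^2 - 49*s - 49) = (s - 4)/(s^2 - 49)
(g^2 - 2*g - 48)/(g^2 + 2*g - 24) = (g - 8)/(g - 4)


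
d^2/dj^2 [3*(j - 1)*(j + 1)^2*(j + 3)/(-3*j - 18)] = 2*(-3*j^4 - 52*j^3 - 288*j^2 - 432*j - 93)/(j^3 + 18*j^2 + 108*j + 216)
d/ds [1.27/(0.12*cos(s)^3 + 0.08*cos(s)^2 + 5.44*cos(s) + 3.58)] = (0.4572*cos(s)^2 + 0.2032*cos(s) + 6.9088)*sin(s)/(0.12*cos(s)^3 + 0.08*cos(s)^2 + 5.44*cos(s) + 3.58)^2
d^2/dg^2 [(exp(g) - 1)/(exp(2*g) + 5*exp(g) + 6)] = (exp(4*g) - 9*exp(3*g) - 51*exp(2*g) - 31*exp(g) + 66)*exp(g)/(exp(6*g) + 15*exp(5*g) + 93*exp(4*g) + 305*exp(3*g) + 558*exp(2*g) + 540*exp(g) + 216)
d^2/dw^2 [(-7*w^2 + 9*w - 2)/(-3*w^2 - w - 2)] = 12*(-17*w^3 - 12*w^2 + 30*w + 6)/(27*w^6 + 27*w^5 + 63*w^4 + 37*w^3 + 42*w^2 + 12*w + 8)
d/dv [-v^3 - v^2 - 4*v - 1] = -3*v^2 - 2*v - 4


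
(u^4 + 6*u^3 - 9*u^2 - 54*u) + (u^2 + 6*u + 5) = u^4 + 6*u^3 - 8*u^2 - 48*u + 5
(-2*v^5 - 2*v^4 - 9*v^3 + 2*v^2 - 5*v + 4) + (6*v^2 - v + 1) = -2*v^5 - 2*v^4 - 9*v^3 + 8*v^2 - 6*v + 5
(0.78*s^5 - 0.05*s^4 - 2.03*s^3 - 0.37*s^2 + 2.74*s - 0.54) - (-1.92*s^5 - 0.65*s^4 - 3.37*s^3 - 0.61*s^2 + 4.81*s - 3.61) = 2.7*s^5 + 0.6*s^4 + 1.34*s^3 + 0.24*s^2 - 2.07*s + 3.07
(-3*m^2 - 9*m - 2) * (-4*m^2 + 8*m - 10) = 12*m^4 + 12*m^3 - 34*m^2 + 74*m + 20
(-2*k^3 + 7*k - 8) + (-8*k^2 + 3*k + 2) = -2*k^3 - 8*k^2 + 10*k - 6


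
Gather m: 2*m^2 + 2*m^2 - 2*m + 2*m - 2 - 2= 4*m^2 - 4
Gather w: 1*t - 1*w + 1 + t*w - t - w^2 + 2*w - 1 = -w^2 + w*(t + 1)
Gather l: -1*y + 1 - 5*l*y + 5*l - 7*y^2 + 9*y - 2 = l*(5 - 5*y) - 7*y^2 + 8*y - 1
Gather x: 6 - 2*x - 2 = 4 - 2*x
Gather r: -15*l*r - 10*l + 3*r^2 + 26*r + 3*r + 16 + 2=-10*l + 3*r^2 + r*(29 - 15*l) + 18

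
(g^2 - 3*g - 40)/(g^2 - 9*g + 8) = (g + 5)/(g - 1)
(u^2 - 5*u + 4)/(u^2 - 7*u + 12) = (u - 1)/(u - 3)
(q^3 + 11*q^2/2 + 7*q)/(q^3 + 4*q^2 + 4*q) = (q + 7/2)/(q + 2)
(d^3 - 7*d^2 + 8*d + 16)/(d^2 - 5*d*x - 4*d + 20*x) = (-d^2 + 3*d + 4)/(-d + 5*x)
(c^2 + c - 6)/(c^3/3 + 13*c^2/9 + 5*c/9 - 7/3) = 9*(c - 2)/(3*c^2 + 4*c - 7)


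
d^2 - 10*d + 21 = (d - 7)*(d - 3)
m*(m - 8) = m^2 - 8*m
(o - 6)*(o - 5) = o^2 - 11*o + 30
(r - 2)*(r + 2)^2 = r^3 + 2*r^2 - 4*r - 8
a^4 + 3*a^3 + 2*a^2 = a^2*(a + 1)*(a + 2)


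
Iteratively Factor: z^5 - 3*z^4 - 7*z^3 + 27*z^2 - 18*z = (z - 1)*(z^4 - 2*z^3 - 9*z^2 + 18*z) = (z - 1)*(z + 3)*(z^3 - 5*z^2 + 6*z) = z*(z - 1)*(z + 3)*(z^2 - 5*z + 6) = z*(z - 3)*(z - 1)*(z + 3)*(z - 2)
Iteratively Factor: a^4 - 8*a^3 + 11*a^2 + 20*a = (a - 5)*(a^3 - 3*a^2 - 4*a) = (a - 5)*(a - 4)*(a^2 + a) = a*(a - 5)*(a - 4)*(a + 1)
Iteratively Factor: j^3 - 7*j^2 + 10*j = (j - 5)*(j^2 - 2*j) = j*(j - 5)*(j - 2)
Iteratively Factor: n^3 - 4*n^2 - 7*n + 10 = (n + 2)*(n^2 - 6*n + 5) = (n - 5)*(n + 2)*(n - 1)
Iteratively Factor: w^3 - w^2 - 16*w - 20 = (w - 5)*(w^2 + 4*w + 4) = (w - 5)*(w + 2)*(w + 2)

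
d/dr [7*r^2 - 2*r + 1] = 14*r - 2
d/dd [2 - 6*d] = -6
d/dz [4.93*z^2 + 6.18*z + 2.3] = 9.86*z + 6.18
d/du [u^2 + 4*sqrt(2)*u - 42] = 2*u + 4*sqrt(2)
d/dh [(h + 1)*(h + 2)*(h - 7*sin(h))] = -(h + 1)*(h + 2)*(7*cos(h) - 1) + (h + 1)*(h - 7*sin(h)) + (h + 2)*(h - 7*sin(h))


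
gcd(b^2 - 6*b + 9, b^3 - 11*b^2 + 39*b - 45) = b^2 - 6*b + 9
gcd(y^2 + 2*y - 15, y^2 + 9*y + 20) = y + 5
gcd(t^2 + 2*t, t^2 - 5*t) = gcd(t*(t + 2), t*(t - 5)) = t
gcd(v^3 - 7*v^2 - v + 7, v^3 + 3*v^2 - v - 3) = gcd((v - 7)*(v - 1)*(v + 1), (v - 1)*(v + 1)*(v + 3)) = v^2 - 1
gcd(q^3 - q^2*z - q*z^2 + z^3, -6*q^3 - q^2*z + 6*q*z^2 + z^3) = -q^2 + z^2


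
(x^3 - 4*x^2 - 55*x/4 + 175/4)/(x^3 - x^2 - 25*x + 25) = (x^2 + x - 35/4)/(x^2 + 4*x - 5)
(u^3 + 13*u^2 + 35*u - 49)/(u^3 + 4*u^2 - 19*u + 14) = (u + 7)/(u - 2)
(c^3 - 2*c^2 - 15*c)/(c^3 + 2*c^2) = (c^2 - 2*c - 15)/(c*(c + 2))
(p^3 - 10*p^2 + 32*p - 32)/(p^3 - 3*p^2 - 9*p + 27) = (p^3 - 10*p^2 + 32*p - 32)/(p^3 - 3*p^2 - 9*p + 27)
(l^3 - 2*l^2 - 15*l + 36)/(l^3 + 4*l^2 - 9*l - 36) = (l - 3)/(l + 3)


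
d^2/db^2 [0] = 0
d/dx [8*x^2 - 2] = 16*x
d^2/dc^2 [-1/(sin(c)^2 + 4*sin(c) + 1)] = 2*(2*sin(c)^4 + 6*sin(c)^3 + 3*sin(c)^2 - 14*sin(c) - 15)/(sin(c)^2 + 4*sin(c) + 1)^3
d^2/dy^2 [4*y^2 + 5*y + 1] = 8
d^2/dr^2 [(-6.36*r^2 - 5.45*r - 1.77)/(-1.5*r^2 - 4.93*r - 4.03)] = (-69.5393999999999*r^3 - 206.7822*r^2 - 119.1366*r + 54.664184)/(3.375*r^6 + 33.2775*r^5 + 136.57455*r^4 + 298.634257*r^3 + 366.930291*r^2 + 240.202911*r + 65.450827)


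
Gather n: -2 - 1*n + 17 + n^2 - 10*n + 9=n^2 - 11*n + 24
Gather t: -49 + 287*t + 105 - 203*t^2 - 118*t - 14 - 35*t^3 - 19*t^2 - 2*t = -35*t^3 - 222*t^2 + 167*t + 42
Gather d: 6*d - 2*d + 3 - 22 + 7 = 4*d - 12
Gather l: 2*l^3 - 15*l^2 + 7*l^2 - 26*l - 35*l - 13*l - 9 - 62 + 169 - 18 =2*l^3 - 8*l^2 - 74*l + 80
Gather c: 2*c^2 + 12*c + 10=2*c^2 + 12*c + 10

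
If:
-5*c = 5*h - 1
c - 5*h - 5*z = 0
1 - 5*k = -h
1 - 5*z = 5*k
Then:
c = 4/25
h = 1/25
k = 26/125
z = -1/125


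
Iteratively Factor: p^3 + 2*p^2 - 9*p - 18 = (p + 3)*(p^2 - p - 6) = (p + 2)*(p + 3)*(p - 3)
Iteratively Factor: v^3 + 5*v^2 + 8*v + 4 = (v + 2)*(v^2 + 3*v + 2) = (v + 1)*(v + 2)*(v + 2)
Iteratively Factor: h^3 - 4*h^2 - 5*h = (h + 1)*(h^2 - 5*h) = h*(h + 1)*(h - 5)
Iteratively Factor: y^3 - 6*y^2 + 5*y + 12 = (y + 1)*(y^2 - 7*y + 12) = (y - 3)*(y + 1)*(y - 4)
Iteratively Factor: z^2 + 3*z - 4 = (z - 1)*(z + 4)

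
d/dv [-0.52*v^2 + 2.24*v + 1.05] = 2.24 - 1.04*v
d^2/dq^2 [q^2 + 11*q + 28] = 2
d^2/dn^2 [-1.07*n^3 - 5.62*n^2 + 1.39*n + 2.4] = -6.42*n - 11.24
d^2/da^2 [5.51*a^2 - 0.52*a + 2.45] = 11.0200000000000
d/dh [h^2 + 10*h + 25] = 2*h + 10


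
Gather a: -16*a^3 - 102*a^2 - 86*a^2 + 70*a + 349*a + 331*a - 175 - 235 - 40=-16*a^3 - 188*a^2 + 750*a - 450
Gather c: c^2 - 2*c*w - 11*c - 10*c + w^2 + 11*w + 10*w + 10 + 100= c^2 + c*(-2*w - 21) + w^2 + 21*w + 110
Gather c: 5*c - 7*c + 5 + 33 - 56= -2*c - 18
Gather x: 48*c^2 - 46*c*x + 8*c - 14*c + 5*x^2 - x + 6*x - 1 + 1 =48*c^2 - 6*c + 5*x^2 + x*(5 - 46*c)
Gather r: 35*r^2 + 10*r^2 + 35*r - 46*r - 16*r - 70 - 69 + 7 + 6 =45*r^2 - 27*r - 126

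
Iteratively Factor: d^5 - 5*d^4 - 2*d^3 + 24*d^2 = (d)*(d^4 - 5*d^3 - 2*d^2 + 24*d) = d*(d - 3)*(d^3 - 2*d^2 - 8*d) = d*(d - 4)*(d - 3)*(d^2 + 2*d) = d*(d - 4)*(d - 3)*(d + 2)*(d)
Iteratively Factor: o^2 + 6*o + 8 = (o + 2)*(o + 4)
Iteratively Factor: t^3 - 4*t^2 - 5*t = (t - 5)*(t^2 + t) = (t - 5)*(t + 1)*(t)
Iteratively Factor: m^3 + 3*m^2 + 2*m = (m)*(m^2 + 3*m + 2) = m*(m + 2)*(m + 1)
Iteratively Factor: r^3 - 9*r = (r + 3)*(r^2 - 3*r) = (r - 3)*(r + 3)*(r)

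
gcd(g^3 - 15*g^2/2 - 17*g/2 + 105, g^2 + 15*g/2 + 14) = g + 7/2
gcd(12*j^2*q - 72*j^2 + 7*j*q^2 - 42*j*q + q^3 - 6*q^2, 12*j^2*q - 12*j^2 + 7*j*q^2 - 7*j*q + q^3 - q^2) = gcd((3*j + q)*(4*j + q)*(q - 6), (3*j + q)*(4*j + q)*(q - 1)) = 12*j^2 + 7*j*q + q^2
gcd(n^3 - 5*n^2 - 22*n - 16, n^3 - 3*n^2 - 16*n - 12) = n^2 + 3*n + 2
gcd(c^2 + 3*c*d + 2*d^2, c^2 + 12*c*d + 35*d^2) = 1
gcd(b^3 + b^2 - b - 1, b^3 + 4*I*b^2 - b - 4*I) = b^2 - 1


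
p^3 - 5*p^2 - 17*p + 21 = (p - 7)*(p - 1)*(p + 3)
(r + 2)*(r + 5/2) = r^2 + 9*r/2 + 5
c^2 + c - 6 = (c - 2)*(c + 3)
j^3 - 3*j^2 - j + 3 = (j - 3)*(j - 1)*(j + 1)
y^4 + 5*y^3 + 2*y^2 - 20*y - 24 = (y - 2)*(y + 2)^2*(y + 3)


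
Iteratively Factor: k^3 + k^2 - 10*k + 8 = (k - 2)*(k^2 + 3*k - 4) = (k - 2)*(k - 1)*(k + 4)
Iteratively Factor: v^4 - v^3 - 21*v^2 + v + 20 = (v - 1)*(v^3 - 21*v - 20) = (v - 1)*(v + 1)*(v^2 - v - 20) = (v - 1)*(v + 1)*(v + 4)*(v - 5)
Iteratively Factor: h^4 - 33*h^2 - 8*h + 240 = (h + 4)*(h^3 - 4*h^2 - 17*h + 60) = (h + 4)^2*(h^2 - 8*h + 15) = (h - 5)*(h + 4)^2*(h - 3)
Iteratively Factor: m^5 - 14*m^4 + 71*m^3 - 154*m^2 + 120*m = (m - 5)*(m^4 - 9*m^3 + 26*m^2 - 24*m) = m*(m - 5)*(m^3 - 9*m^2 + 26*m - 24) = m*(m - 5)*(m - 3)*(m^2 - 6*m + 8) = m*(m - 5)*(m - 4)*(m - 3)*(m - 2)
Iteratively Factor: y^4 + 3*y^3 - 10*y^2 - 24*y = (y)*(y^3 + 3*y^2 - 10*y - 24) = y*(y - 3)*(y^2 + 6*y + 8) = y*(y - 3)*(y + 2)*(y + 4)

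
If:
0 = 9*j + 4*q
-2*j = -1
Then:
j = 1/2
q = -9/8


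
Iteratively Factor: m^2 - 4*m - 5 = (m + 1)*(m - 5)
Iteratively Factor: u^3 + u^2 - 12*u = (u)*(u^2 + u - 12) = u*(u + 4)*(u - 3)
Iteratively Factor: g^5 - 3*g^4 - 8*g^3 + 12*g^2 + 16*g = (g - 2)*(g^4 - g^3 - 10*g^2 - 8*g) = g*(g - 2)*(g^3 - g^2 - 10*g - 8) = g*(g - 4)*(g - 2)*(g^2 + 3*g + 2) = g*(g - 4)*(g - 2)*(g + 1)*(g + 2)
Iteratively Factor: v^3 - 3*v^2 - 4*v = (v + 1)*(v^2 - 4*v) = (v - 4)*(v + 1)*(v)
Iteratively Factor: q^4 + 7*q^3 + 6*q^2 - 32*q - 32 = (q - 2)*(q^3 + 9*q^2 + 24*q + 16) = (q - 2)*(q + 4)*(q^2 + 5*q + 4) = (q - 2)*(q + 1)*(q + 4)*(q + 4)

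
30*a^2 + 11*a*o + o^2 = (5*a + o)*(6*a + o)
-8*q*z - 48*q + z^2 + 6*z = (-8*q + z)*(z + 6)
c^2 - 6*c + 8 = (c - 4)*(c - 2)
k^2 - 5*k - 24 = (k - 8)*(k + 3)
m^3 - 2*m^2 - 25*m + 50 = (m - 5)*(m - 2)*(m + 5)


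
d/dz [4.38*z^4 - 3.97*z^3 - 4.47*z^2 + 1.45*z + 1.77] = 17.52*z^3 - 11.91*z^2 - 8.94*z + 1.45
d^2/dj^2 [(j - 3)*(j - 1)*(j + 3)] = 6*j - 2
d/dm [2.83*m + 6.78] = 2.83000000000000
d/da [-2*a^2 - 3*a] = -4*a - 3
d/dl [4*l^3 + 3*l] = 12*l^2 + 3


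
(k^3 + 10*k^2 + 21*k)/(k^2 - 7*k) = (k^2 + 10*k + 21)/(k - 7)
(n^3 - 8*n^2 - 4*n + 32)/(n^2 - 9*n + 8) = (n^2 - 4)/(n - 1)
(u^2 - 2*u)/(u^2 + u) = (u - 2)/(u + 1)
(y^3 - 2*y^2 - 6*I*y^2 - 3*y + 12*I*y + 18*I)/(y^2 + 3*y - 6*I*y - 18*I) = (y^2 - 2*y - 3)/(y + 3)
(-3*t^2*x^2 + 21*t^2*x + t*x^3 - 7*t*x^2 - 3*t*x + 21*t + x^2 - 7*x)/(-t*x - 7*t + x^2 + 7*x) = (3*t^2*x^2 - 21*t^2*x - t*x^3 + 7*t*x^2 + 3*t*x - 21*t - x^2 + 7*x)/(t*x + 7*t - x^2 - 7*x)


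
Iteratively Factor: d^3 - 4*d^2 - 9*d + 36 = (d + 3)*(d^2 - 7*d + 12) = (d - 3)*(d + 3)*(d - 4)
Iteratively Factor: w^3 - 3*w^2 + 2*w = (w)*(w^2 - 3*w + 2) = w*(w - 1)*(w - 2)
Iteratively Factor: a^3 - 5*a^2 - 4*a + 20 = (a + 2)*(a^2 - 7*a + 10) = (a - 5)*(a + 2)*(a - 2)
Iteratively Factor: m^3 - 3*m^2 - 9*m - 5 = (m - 5)*(m^2 + 2*m + 1) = (m - 5)*(m + 1)*(m + 1)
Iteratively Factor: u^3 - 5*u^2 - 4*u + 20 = (u + 2)*(u^2 - 7*u + 10) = (u - 5)*(u + 2)*(u - 2)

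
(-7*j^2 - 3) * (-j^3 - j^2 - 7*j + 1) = 7*j^5 + 7*j^4 + 52*j^3 - 4*j^2 + 21*j - 3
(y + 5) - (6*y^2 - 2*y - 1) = -6*y^2 + 3*y + 6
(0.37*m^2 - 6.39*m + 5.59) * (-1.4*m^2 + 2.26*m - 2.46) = -0.518*m^4 + 9.7822*m^3 - 23.1776*m^2 + 28.3528*m - 13.7514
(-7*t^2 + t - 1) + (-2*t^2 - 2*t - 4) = -9*t^2 - t - 5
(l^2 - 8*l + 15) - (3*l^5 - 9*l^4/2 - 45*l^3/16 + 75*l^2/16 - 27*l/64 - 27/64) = -3*l^5 + 9*l^4/2 + 45*l^3/16 - 59*l^2/16 - 485*l/64 + 987/64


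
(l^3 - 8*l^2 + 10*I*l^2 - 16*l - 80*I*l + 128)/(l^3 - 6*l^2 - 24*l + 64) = (l^2 + 10*I*l - 16)/(l^2 + 2*l - 8)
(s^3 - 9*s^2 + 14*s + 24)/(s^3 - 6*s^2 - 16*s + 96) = (s + 1)/(s + 4)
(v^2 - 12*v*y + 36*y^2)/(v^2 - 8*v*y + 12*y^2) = (-v + 6*y)/(-v + 2*y)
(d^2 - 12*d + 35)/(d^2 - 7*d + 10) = (d - 7)/(d - 2)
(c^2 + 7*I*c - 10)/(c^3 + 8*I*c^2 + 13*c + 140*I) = (c + 2*I)/(c^2 + 3*I*c + 28)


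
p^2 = p^2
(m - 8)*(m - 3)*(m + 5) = m^3 - 6*m^2 - 31*m + 120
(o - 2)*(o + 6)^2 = o^3 + 10*o^2 + 12*o - 72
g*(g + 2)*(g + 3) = g^3 + 5*g^2 + 6*g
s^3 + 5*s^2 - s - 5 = (s - 1)*(s + 1)*(s + 5)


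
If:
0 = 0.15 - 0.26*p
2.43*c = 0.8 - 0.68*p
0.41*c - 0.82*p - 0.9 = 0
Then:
No Solution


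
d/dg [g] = 1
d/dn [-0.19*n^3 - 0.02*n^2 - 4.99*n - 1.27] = -0.57*n^2 - 0.04*n - 4.99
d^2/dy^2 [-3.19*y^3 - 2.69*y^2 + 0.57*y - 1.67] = -19.14*y - 5.38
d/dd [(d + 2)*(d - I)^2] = (d - I)*(3*d + 4 - I)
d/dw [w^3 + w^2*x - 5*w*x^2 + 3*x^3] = 3*w^2 + 2*w*x - 5*x^2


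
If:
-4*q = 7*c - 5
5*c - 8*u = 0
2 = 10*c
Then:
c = 1/5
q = 9/10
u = 1/8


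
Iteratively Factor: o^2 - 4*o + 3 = (o - 3)*(o - 1)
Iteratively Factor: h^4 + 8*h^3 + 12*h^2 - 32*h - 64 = (h + 4)*(h^3 + 4*h^2 - 4*h - 16) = (h - 2)*(h + 4)*(h^2 + 6*h + 8) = (h - 2)*(h + 4)^2*(h + 2)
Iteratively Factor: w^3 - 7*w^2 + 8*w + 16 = (w - 4)*(w^2 - 3*w - 4) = (w - 4)*(w + 1)*(w - 4)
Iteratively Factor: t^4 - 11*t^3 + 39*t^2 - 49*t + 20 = (t - 5)*(t^3 - 6*t^2 + 9*t - 4) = (t - 5)*(t - 4)*(t^2 - 2*t + 1) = (t - 5)*(t - 4)*(t - 1)*(t - 1)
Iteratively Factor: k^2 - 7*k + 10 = (k - 5)*(k - 2)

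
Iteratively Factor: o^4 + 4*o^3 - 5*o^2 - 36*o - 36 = (o - 3)*(o^3 + 7*o^2 + 16*o + 12) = (o - 3)*(o + 2)*(o^2 + 5*o + 6) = (o - 3)*(o + 2)*(o + 3)*(o + 2)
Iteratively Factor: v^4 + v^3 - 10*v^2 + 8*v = (v)*(v^3 + v^2 - 10*v + 8) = v*(v - 2)*(v^2 + 3*v - 4) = v*(v - 2)*(v + 4)*(v - 1)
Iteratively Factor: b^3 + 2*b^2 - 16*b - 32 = (b + 2)*(b^2 - 16) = (b + 2)*(b + 4)*(b - 4)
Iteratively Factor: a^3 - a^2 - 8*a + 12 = (a - 2)*(a^2 + a - 6) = (a - 2)^2*(a + 3)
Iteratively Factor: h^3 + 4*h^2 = (h)*(h^2 + 4*h) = h*(h + 4)*(h)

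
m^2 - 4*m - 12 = (m - 6)*(m + 2)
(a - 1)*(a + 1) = a^2 - 1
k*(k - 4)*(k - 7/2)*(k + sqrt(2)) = k^4 - 15*k^3/2 + sqrt(2)*k^3 - 15*sqrt(2)*k^2/2 + 14*k^2 + 14*sqrt(2)*k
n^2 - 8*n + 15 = (n - 5)*(n - 3)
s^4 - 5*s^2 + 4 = (s - 2)*(s - 1)*(s + 1)*(s + 2)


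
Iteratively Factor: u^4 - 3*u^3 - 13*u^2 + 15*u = (u + 3)*(u^3 - 6*u^2 + 5*u) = (u - 5)*(u + 3)*(u^2 - u) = u*(u - 5)*(u + 3)*(u - 1)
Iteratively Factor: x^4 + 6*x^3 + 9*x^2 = (x)*(x^3 + 6*x^2 + 9*x) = x*(x + 3)*(x^2 + 3*x) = x^2*(x + 3)*(x + 3)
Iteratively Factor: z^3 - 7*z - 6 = (z + 1)*(z^2 - z - 6) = (z - 3)*(z + 1)*(z + 2)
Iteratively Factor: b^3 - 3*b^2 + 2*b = (b - 1)*(b^2 - 2*b) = (b - 2)*(b - 1)*(b)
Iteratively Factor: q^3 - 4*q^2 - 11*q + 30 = (q - 5)*(q^2 + q - 6) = (q - 5)*(q + 3)*(q - 2)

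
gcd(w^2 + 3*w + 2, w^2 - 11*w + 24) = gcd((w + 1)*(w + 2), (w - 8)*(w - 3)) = 1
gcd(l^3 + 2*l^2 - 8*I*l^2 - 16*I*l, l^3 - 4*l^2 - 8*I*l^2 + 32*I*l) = l^2 - 8*I*l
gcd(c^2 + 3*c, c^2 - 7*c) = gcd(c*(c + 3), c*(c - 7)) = c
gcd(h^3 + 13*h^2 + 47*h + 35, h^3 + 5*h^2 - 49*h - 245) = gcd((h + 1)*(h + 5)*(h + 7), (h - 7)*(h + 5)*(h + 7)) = h^2 + 12*h + 35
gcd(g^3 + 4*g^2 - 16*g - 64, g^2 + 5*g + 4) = g + 4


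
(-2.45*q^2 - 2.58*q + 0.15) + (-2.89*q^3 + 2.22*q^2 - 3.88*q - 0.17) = -2.89*q^3 - 0.23*q^2 - 6.46*q - 0.02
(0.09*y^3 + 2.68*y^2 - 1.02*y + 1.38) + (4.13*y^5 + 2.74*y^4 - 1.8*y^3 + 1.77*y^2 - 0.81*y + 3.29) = 4.13*y^5 + 2.74*y^4 - 1.71*y^3 + 4.45*y^2 - 1.83*y + 4.67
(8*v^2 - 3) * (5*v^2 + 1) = 40*v^4 - 7*v^2 - 3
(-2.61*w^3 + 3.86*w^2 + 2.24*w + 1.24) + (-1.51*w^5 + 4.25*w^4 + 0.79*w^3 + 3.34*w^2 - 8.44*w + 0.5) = -1.51*w^5 + 4.25*w^4 - 1.82*w^3 + 7.2*w^2 - 6.2*w + 1.74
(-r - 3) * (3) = -3*r - 9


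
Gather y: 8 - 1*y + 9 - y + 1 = 18 - 2*y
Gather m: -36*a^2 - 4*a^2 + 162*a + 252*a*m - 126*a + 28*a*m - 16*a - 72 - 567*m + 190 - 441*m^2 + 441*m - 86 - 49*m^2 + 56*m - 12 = -40*a^2 + 20*a - 490*m^2 + m*(280*a - 70) + 20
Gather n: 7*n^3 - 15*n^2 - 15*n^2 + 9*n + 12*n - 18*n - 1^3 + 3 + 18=7*n^3 - 30*n^2 + 3*n + 20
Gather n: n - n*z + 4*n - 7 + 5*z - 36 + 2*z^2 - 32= n*(5 - z) + 2*z^2 + 5*z - 75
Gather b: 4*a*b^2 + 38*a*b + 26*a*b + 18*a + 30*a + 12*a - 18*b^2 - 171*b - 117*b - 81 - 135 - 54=60*a + b^2*(4*a - 18) + b*(64*a - 288) - 270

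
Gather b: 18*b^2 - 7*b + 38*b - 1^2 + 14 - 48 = 18*b^2 + 31*b - 35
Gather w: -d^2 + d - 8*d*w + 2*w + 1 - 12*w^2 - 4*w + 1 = -d^2 + d - 12*w^2 + w*(-8*d - 2) + 2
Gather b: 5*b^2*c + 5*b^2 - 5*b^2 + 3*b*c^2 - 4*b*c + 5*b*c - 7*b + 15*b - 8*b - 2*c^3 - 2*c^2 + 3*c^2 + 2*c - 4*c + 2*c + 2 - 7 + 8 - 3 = 5*b^2*c + b*(3*c^2 + c) - 2*c^3 + c^2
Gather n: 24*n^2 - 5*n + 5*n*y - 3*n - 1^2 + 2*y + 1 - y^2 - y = 24*n^2 + n*(5*y - 8) - y^2 + y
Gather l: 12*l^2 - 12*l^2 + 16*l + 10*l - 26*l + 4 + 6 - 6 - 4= 0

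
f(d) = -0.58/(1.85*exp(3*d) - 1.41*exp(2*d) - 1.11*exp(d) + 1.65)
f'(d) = -0.58*(-5.55*exp(3*d) + 2.82*exp(2*d) + 1.11*exp(d))/(1.85*exp(3*d) - 1.41*exp(2*d) - 1.11*exp(d) + 1.65)^2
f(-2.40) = -0.38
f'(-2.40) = -0.03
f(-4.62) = -0.35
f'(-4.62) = -0.00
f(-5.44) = -0.35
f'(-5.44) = -0.00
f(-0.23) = -0.72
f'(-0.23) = 0.11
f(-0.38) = -0.70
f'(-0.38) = -0.26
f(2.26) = -0.00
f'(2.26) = 0.00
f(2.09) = -0.00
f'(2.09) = 0.00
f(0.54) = -0.12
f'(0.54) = 0.42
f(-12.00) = -0.35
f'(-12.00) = 0.00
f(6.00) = 0.00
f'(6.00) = 0.00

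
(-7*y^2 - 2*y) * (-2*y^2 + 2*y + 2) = 14*y^4 - 10*y^3 - 18*y^2 - 4*y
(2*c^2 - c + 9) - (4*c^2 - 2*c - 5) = -2*c^2 + c + 14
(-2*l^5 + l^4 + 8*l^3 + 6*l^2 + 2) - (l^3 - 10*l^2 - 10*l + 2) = -2*l^5 + l^4 + 7*l^3 + 16*l^2 + 10*l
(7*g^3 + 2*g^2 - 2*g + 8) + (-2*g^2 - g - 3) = 7*g^3 - 3*g + 5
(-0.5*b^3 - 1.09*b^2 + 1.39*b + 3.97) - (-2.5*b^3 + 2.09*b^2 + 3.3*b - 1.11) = 2.0*b^3 - 3.18*b^2 - 1.91*b + 5.08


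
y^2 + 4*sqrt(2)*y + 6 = (y + sqrt(2))*(y + 3*sqrt(2))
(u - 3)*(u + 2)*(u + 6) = u^3 + 5*u^2 - 12*u - 36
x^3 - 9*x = x*(x - 3)*(x + 3)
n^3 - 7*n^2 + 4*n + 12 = (n - 6)*(n - 2)*(n + 1)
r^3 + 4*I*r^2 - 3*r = r*(r + I)*(r + 3*I)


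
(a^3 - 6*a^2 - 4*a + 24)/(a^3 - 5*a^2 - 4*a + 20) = (a - 6)/(a - 5)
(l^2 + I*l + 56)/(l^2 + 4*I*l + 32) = (l - 7*I)/(l - 4*I)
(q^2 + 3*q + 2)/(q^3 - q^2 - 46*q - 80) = (q + 1)/(q^2 - 3*q - 40)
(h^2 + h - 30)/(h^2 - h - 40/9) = 9*(-h^2 - h + 30)/(-9*h^2 + 9*h + 40)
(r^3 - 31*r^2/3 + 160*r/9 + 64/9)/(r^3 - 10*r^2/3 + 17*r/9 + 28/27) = 3*(3*r^2 - 32*r + 64)/(9*r^2 - 33*r + 28)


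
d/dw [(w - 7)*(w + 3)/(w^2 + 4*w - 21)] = 8*(w^2 + 21)/(w^4 + 8*w^3 - 26*w^2 - 168*w + 441)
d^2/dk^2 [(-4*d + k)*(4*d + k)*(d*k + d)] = 2*d*(3*k + 1)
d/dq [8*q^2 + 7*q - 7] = 16*q + 7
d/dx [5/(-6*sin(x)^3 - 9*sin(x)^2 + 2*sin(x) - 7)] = 10*(9*sin(x)^2 + 9*sin(x) - 1)*cos(x)/(6*sin(x)^3 + 9*sin(x)^2 - 2*sin(x) + 7)^2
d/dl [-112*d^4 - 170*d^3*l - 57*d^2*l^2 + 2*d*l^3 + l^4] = -170*d^3 - 114*d^2*l + 6*d*l^2 + 4*l^3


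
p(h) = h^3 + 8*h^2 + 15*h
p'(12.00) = 639.00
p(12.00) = 3060.00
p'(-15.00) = 450.00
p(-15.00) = -1800.00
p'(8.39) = 360.42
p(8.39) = 1279.58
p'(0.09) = 16.46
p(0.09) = 1.42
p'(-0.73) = 4.92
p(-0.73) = -7.08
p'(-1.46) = -1.97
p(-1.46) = -7.96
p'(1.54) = 46.75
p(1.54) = 45.73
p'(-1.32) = -0.89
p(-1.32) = -8.16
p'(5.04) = 171.84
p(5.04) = 406.84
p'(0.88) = 31.40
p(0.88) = 20.08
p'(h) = 3*h^2 + 16*h + 15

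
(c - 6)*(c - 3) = c^2 - 9*c + 18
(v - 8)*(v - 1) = v^2 - 9*v + 8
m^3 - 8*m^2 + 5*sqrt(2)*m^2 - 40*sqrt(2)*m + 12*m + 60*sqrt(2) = (m - 6)*(m - 2)*(m + 5*sqrt(2))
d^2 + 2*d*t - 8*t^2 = (d - 2*t)*(d + 4*t)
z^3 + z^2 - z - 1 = (z - 1)*(z + 1)^2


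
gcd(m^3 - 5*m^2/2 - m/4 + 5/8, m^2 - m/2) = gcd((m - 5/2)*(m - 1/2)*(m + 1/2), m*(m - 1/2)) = m - 1/2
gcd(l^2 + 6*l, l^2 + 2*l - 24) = l + 6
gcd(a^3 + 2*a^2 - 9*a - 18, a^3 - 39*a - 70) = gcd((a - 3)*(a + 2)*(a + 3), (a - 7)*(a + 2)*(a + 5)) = a + 2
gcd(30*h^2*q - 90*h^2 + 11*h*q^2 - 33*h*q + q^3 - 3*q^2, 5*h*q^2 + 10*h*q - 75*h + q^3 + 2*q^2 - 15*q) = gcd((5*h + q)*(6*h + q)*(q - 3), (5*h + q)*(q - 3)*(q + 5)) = 5*h*q - 15*h + q^2 - 3*q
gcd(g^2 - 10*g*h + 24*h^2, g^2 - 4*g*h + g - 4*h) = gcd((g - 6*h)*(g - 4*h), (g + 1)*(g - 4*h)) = g - 4*h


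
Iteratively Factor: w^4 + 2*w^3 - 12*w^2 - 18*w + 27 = (w - 1)*(w^3 + 3*w^2 - 9*w - 27) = (w - 3)*(w - 1)*(w^2 + 6*w + 9) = (w - 3)*(w - 1)*(w + 3)*(w + 3)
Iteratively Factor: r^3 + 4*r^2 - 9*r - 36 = (r + 4)*(r^2 - 9) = (r - 3)*(r + 4)*(r + 3)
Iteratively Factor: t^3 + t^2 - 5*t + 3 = (t - 1)*(t^2 + 2*t - 3) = (t - 1)*(t + 3)*(t - 1)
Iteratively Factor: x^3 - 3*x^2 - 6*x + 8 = (x + 2)*(x^2 - 5*x + 4) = (x - 1)*(x + 2)*(x - 4)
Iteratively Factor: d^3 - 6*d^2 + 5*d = (d)*(d^2 - 6*d + 5) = d*(d - 5)*(d - 1)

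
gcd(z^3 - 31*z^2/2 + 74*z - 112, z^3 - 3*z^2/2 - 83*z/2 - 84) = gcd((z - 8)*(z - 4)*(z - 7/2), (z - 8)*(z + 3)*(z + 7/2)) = z - 8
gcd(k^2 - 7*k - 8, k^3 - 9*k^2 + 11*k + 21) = k + 1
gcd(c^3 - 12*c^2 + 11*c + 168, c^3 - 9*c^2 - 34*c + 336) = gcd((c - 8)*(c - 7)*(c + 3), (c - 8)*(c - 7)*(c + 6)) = c^2 - 15*c + 56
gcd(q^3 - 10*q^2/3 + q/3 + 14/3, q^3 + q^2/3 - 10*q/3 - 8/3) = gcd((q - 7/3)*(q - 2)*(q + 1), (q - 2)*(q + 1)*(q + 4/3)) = q^2 - q - 2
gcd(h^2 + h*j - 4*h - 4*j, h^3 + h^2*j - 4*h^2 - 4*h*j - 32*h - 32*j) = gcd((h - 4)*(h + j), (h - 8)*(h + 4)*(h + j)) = h + j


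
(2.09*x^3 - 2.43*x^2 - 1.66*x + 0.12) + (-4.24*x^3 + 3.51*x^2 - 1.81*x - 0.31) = -2.15*x^3 + 1.08*x^2 - 3.47*x - 0.19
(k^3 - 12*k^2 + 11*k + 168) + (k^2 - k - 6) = k^3 - 11*k^2 + 10*k + 162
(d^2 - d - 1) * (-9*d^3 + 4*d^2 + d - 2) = -9*d^5 + 13*d^4 + 6*d^3 - 7*d^2 + d + 2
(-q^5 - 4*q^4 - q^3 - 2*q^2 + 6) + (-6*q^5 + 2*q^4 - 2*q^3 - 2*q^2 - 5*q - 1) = -7*q^5 - 2*q^4 - 3*q^3 - 4*q^2 - 5*q + 5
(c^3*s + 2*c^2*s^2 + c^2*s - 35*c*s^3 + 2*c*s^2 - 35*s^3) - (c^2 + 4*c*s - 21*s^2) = c^3*s + 2*c^2*s^2 + c^2*s - c^2 - 35*c*s^3 + 2*c*s^2 - 4*c*s - 35*s^3 + 21*s^2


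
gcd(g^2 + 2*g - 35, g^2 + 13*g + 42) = g + 7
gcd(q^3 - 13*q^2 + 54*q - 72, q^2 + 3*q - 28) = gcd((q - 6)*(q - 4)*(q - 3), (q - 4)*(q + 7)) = q - 4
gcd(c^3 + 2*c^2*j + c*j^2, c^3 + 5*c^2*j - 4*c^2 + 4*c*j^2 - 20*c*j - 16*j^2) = c + j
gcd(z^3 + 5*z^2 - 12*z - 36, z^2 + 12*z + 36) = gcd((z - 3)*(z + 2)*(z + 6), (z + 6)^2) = z + 6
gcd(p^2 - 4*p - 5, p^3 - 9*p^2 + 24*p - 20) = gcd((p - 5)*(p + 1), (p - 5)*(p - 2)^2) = p - 5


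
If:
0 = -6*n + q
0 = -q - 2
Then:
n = -1/3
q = -2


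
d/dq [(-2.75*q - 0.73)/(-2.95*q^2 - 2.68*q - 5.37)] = (-8.1125*q^2 - 4.307*q + 12.8111)/(8.7025*q^4 + 15.812*q^3 + 38.8654*q^2 + 28.7832*q + 28.8369)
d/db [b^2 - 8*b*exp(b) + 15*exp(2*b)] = -8*b*exp(b) + 2*b + 30*exp(2*b) - 8*exp(b)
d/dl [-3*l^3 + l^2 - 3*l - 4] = -9*l^2 + 2*l - 3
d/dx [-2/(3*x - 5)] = 6/(3*x - 5)^2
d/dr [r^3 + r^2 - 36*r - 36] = 3*r^2 + 2*r - 36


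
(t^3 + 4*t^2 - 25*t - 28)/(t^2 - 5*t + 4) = (t^2 + 8*t + 7)/(t - 1)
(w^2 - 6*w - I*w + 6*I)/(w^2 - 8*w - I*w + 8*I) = (w - 6)/(w - 8)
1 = 1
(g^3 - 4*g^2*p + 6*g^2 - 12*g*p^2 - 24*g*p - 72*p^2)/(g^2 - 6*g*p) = g + 2*p + 6 + 12*p/g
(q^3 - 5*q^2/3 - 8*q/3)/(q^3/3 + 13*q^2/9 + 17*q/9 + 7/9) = 3*q*(3*q - 8)/(3*q^2 + 10*q + 7)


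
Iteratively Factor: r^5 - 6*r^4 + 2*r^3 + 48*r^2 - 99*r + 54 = (r + 3)*(r^4 - 9*r^3 + 29*r^2 - 39*r + 18) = (r - 1)*(r + 3)*(r^3 - 8*r^2 + 21*r - 18) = (r - 2)*(r - 1)*(r + 3)*(r^2 - 6*r + 9) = (r - 3)*(r - 2)*(r - 1)*(r + 3)*(r - 3)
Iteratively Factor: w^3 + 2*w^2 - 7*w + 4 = (w - 1)*(w^2 + 3*w - 4) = (w - 1)^2*(w + 4)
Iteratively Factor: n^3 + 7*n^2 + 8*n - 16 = (n + 4)*(n^2 + 3*n - 4) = (n - 1)*(n + 4)*(n + 4)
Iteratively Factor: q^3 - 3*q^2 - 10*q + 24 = (q - 4)*(q^2 + q - 6) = (q - 4)*(q + 3)*(q - 2)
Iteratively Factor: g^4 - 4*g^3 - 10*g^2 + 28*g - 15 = (g - 5)*(g^3 + g^2 - 5*g + 3) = (g - 5)*(g - 1)*(g^2 + 2*g - 3) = (g - 5)*(g - 1)^2*(g + 3)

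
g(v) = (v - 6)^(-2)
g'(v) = -2/(v - 6)^3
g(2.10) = 0.07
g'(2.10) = 0.03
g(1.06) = 0.04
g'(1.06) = 0.02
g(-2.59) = 0.01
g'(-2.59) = 0.00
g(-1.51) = 0.02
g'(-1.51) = 0.00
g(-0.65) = 0.02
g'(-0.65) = 0.01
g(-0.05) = 0.03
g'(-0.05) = 0.01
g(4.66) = 0.56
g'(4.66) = 0.83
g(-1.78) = 0.02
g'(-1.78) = 0.00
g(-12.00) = 0.00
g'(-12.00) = 0.00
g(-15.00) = 0.00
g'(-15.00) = 0.00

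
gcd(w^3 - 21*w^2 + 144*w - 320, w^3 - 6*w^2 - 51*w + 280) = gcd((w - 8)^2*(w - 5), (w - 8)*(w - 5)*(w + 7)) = w^2 - 13*w + 40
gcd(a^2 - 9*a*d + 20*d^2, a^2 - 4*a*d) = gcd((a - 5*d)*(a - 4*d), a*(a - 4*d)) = a - 4*d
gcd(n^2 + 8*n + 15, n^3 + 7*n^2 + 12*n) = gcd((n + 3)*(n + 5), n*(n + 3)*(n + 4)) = n + 3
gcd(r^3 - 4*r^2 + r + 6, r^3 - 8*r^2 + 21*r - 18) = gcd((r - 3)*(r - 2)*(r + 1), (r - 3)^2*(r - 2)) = r^2 - 5*r + 6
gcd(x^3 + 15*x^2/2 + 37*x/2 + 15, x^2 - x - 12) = x + 3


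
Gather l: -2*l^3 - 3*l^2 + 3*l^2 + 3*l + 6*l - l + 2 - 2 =-2*l^3 + 8*l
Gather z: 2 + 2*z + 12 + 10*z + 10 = 12*z + 24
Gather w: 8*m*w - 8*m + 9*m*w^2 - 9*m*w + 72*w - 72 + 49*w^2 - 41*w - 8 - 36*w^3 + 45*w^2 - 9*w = -8*m - 36*w^3 + w^2*(9*m + 94) + w*(22 - m) - 80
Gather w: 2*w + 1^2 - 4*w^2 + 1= -4*w^2 + 2*w + 2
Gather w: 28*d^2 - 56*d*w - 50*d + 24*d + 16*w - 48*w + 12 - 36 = 28*d^2 - 26*d + w*(-56*d - 32) - 24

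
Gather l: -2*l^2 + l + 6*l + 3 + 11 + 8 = -2*l^2 + 7*l + 22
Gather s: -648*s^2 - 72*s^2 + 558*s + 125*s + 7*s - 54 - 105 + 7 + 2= -720*s^2 + 690*s - 150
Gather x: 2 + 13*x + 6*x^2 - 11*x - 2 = 6*x^2 + 2*x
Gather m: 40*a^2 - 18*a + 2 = 40*a^2 - 18*a + 2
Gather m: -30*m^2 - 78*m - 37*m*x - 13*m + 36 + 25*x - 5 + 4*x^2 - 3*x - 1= -30*m^2 + m*(-37*x - 91) + 4*x^2 + 22*x + 30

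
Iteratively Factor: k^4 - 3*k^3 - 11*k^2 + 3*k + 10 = (k + 1)*(k^3 - 4*k^2 - 7*k + 10) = (k - 1)*(k + 1)*(k^2 - 3*k - 10) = (k - 1)*(k + 1)*(k + 2)*(k - 5)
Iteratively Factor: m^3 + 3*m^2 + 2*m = (m)*(m^2 + 3*m + 2) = m*(m + 1)*(m + 2)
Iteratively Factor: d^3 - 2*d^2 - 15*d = (d)*(d^2 - 2*d - 15) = d*(d - 5)*(d + 3)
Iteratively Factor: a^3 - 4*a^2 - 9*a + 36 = (a + 3)*(a^2 - 7*a + 12) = (a - 3)*(a + 3)*(a - 4)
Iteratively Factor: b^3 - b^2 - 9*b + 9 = (b - 1)*(b^2 - 9) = (b - 1)*(b + 3)*(b - 3)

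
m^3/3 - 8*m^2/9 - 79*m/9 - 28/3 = (m/3 + 1)*(m - 7)*(m + 4/3)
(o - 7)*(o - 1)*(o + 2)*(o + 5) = o^4 - o^3 - 39*o^2 - 31*o + 70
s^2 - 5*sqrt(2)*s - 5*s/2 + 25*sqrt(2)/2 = (s - 5/2)*(s - 5*sqrt(2))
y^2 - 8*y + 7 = (y - 7)*(y - 1)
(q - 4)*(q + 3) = q^2 - q - 12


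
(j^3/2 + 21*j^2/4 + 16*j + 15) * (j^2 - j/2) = j^5/2 + 5*j^4 + 107*j^3/8 + 7*j^2 - 15*j/2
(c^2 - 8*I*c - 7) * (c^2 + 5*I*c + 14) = c^4 - 3*I*c^3 + 47*c^2 - 147*I*c - 98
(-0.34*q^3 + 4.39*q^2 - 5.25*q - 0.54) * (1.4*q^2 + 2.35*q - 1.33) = -0.476*q^5 + 5.347*q^4 + 3.4187*q^3 - 18.9322*q^2 + 5.7135*q + 0.7182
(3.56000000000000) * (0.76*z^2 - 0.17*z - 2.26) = 2.7056*z^2 - 0.6052*z - 8.0456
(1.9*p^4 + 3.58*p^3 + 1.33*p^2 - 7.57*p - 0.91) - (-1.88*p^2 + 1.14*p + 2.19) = 1.9*p^4 + 3.58*p^3 + 3.21*p^2 - 8.71*p - 3.1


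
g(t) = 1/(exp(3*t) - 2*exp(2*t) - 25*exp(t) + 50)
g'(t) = (-3*exp(3*t) + 4*exp(2*t) + 25*exp(t))/(exp(3*t) - 2*exp(2*t) - 25*exp(t) + 50)^2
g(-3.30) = 0.02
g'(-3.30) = 0.00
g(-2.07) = 0.02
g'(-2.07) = 0.00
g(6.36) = 0.00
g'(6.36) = -0.00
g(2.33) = 0.00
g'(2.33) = -0.01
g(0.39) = 0.08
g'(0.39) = 0.25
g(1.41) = -0.06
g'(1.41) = -0.12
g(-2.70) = 0.02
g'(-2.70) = 0.00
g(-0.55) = 0.03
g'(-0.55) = 0.01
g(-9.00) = 0.02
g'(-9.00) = 0.00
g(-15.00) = 0.02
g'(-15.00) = 0.00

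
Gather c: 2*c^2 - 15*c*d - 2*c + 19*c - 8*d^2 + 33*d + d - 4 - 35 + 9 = 2*c^2 + c*(17 - 15*d) - 8*d^2 + 34*d - 30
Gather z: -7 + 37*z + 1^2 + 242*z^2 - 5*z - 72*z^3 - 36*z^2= -72*z^3 + 206*z^2 + 32*z - 6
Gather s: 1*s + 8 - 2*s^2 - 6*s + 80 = -2*s^2 - 5*s + 88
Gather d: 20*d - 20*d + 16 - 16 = 0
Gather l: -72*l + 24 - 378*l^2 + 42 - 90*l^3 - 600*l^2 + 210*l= -90*l^3 - 978*l^2 + 138*l + 66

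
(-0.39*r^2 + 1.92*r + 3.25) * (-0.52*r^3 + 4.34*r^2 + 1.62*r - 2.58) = 0.2028*r^5 - 2.691*r^4 + 6.011*r^3 + 18.2216*r^2 + 0.311400000000001*r - 8.385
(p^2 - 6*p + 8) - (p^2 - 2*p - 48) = 56 - 4*p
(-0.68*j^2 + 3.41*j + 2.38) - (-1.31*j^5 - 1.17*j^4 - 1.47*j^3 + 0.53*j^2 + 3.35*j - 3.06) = 1.31*j^5 + 1.17*j^4 + 1.47*j^3 - 1.21*j^2 + 0.0600000000000001*j + 5.44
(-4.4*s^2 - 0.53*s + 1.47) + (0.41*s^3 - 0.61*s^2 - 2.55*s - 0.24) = 0.41*s^3 - 5.01*s^2 - 3.08*s + 1.23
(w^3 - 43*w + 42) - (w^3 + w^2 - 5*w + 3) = -w^2 - 38*w + 39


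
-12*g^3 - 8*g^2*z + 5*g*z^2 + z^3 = (-2*g + z)*(g + z)*(6*g + z)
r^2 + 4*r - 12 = (r - 2)*(r + 6)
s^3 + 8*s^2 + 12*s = s*(s + 2)*(s + 6)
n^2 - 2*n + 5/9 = (n - 5/3)*(n - 1/3)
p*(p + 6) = p^2 + 6*p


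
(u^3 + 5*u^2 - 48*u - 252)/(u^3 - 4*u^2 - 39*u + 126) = (u + 6)/(u - 3)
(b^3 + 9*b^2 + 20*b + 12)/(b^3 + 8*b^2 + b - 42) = (b^3 + 9*b^2 + 20*b + 12)/(b^3 + 8*b^2 + b - 42)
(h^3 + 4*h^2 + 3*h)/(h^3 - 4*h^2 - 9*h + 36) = h*(h + 1)/(h^2 - 7*h + 12)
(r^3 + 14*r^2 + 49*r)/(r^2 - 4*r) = (r^2 + 14*r + 49)/(r - 4)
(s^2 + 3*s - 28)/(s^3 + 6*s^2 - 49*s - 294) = (s - 4)/(s^2 - s - 42)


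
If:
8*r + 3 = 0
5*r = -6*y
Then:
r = -3/8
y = 5/16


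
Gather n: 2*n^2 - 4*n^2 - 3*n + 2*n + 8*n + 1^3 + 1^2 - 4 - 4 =-2*n^2 + 7*n - 6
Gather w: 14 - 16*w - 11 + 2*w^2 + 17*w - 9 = 2*w^2 + w - 6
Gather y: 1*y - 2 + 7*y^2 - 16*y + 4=7*y^2 - 15*y + 2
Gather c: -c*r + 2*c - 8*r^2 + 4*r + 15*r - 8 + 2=c*(2 - r) - 8*r^2 + 19*r - 6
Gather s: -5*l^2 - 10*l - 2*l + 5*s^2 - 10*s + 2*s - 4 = -5*l^2 - 12*l + 5*s^2 - 8*s - 4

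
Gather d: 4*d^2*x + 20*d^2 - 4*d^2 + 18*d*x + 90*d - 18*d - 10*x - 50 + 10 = d^2*(4*x + 16) + d*(18*x + 72) - 10*x - 40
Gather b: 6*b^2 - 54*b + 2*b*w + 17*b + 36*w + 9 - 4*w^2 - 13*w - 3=6*b^2 + b*(2*w - 37) - 4*w^2 + 23*w + 6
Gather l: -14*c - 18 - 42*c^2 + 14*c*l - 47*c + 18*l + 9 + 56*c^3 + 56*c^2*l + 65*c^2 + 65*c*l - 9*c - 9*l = 56*c^3 + 23*c^2 - 70*c + l*(56*c^2 + 79*c + 9) - 9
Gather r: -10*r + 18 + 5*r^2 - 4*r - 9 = 5*r^2 - 14*r + 9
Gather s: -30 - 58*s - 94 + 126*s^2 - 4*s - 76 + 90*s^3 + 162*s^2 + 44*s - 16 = 90*s^3 + 288*s^2 - 18*s - 216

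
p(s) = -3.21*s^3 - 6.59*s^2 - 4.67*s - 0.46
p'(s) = -9.63*s^2 - 13.18*s - 4.67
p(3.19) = -186.62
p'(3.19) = -144.71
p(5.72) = -843.54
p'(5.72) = -395.14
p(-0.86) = 0.72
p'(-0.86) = -0.46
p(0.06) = -0.76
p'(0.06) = -5.50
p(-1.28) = 1.45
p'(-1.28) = -3.58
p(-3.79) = 97.33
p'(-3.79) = -93.04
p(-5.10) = 277.76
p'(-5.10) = -187.93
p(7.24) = -1597.91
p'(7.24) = -604.87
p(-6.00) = 483.68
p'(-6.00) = -272.27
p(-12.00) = 4653.50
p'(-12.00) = -1233.23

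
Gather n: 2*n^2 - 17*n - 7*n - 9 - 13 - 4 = 2*n^2 - 24*n - 26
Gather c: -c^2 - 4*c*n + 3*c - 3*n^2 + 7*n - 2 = -c^2 + c*(3 - 4*n) - 3*n^2 + 7*n - 2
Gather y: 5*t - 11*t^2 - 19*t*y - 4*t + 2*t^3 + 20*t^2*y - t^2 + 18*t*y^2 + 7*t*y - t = 2*t^3 - 12*t^2 + 18*t*y^2 + y*(20*t^2 - 12*t)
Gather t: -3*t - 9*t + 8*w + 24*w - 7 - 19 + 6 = -12*t + 32*w - 20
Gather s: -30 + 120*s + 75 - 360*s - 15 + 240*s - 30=0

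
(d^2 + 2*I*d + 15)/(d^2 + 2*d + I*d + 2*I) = (d^2 + 2*I*d + 15)/(d^2 + d*(2 + I) + 2*I)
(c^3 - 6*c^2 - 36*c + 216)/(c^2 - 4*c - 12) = (c^2 - 36)/(c + 2)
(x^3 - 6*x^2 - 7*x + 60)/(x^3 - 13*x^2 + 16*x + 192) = (x^2 - 9*x + 20)/(x^2 - 16*x + 64)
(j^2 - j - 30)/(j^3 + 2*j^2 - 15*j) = (j - 6)/(j*(j - 3))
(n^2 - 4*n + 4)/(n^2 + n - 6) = (n - 2)/(n + 3)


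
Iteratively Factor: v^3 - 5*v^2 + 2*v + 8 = (v - 2)*(v^2 - 3*v - 4) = (v - 2)*(v + 1)*(v - 4)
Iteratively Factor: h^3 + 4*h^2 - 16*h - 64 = (h - 4)*(h^2 + 8*h + 16) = (h - 4)*(h + 4)*(h + 4)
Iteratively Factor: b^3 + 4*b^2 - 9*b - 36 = (b - 3)*(b^2 + 7*b + 12) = (b - 3)*(b + 3)*(b + 4)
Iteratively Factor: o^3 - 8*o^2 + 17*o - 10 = (o - 2)*(o^2 - 6*o + 5) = (o - 5)*(o - 2)*(o - 1)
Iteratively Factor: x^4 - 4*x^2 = (x)*(x^3 - 4*x) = x^2*(x^2 - 4) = x^2*(x + 2)*(x - 2)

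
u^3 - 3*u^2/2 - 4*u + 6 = (u - 2)*(u - 3/2)*(u + 2)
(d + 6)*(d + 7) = d^2 + 13*d + 42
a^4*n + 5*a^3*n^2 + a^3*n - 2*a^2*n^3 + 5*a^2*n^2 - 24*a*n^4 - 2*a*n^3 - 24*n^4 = (a - 2*n)*(a + 3*n)*(a + 4*n)*(a*n + n)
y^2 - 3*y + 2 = (y - 2)*(y - 1)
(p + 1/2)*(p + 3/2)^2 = p^3 + 7*p^2/2 + 15*p/4 + 9/8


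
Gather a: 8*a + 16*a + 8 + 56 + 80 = 24*a + 144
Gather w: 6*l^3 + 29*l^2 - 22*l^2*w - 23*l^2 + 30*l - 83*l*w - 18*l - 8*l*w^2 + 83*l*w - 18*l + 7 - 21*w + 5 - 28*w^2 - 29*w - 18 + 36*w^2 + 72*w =6*l^3 + 6*l^2 - 6*l + w^2*(8 - 8*l) + w*(22 - 22*l^2) - 6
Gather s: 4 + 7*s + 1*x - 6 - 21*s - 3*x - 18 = -14*s - 2*x - 20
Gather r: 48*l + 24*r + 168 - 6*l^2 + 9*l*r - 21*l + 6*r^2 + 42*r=-6*l^2 + 27*l + 6*r^2 + r*(9*l + 66) + 168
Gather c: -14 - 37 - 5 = -56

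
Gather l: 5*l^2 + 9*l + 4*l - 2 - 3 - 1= 5*l^2 + 13*l - 6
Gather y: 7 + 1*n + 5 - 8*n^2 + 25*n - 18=-8*n^2 + 26*n - 6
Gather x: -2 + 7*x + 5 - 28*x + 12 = 15 - 21*x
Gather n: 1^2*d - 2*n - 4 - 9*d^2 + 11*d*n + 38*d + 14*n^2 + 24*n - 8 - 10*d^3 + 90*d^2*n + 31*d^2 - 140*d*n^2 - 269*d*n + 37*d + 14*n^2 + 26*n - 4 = -10*d^3 + 22*d^2 + 76*d + n^2*(28 - 140*d) + n*(90*d^2 - 258*d + 48) - 16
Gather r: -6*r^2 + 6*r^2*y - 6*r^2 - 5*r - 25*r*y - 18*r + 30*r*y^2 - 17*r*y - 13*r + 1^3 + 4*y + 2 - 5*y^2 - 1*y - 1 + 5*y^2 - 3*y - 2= r^2*(6*y - 12) + r*(30*y^2 - 42*y - 36)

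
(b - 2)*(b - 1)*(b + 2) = b^3 - b^2 - 4*b + 4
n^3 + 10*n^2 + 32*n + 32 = (n + 2)*(n + 4)^2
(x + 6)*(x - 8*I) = x^2 + 6*x - 8*I*x - 48*I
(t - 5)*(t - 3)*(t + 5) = t^3 - 3*t^2 - 25*t + 75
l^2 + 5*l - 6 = (l - 1)*(l + 6)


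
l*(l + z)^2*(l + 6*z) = l^4 + 8*l^3*z + 13*l^2*z^2 + 6*l*z^3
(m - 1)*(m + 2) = m^2 + m - 2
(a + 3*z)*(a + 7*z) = a^2 + 10*a*z + 21*z^2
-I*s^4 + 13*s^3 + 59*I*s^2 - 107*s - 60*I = (s + 3*I)*(s + 4*I)*(s + 5*I)*(-I*s + 1)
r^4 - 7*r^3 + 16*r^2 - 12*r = r*(r - 3)*(r - 2)^2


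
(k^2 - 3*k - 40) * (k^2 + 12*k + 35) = k^4 + 9*k^3 - 41*k^2 - 585*k - 1400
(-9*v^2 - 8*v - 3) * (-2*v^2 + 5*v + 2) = 18*v^4 - 29*v^3 - 52*v^2 - 31*v - 6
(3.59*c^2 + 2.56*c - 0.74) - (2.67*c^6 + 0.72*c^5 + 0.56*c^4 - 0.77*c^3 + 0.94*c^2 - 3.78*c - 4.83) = -2.67*c^6 - 0.72*c^5 - 0.56*c^4 + 0.77*c^3 + 2.65*c^2 + 6.34*c + 4.09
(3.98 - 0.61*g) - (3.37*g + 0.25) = 3.73 - 3.98*g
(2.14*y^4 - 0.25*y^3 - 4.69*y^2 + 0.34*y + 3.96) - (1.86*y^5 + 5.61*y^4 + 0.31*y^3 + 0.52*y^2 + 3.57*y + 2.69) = -1.86*y^5 - 3.47*y^4 - 0.56*y^3 - 5.21*y^2 - 3.23*y + 1.27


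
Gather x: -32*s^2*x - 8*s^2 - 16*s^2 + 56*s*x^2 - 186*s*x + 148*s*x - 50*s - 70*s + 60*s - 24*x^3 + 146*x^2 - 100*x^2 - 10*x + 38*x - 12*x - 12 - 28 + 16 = -24*s^2 - 60*s - 24*x^3 + x^2*(56*s + 46) + x*(-32*s^2 - 38*s + 16) - 24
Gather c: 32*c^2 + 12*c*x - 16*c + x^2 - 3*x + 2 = 32*c^2 + c*(12*x - 16) + x^2 - 3*x + 2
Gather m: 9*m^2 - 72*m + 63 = 9*m^2 - 72*m + 63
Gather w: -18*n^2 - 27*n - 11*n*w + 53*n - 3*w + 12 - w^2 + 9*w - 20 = -18*n^2 + 26*n - w^2 + w*(6 - 11*n) - 8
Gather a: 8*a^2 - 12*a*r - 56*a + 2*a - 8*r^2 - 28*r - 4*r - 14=8*a^2 + a*(-12*r - 54) - 8*r^2 - 32*r - 14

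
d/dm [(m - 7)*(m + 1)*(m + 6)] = 3*m^2 - 43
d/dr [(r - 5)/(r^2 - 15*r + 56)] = (r^2 - 15*r - (r - 5)*(2*r - 15) + 56)/(r^2 - 15*r + 56)^2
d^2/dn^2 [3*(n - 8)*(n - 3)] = 6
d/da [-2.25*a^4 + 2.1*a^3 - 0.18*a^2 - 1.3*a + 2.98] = -9.0*a^3 + 6.3*a^2 - 0.36*a - 1.3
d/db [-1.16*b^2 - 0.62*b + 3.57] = -2.32*b - 0.62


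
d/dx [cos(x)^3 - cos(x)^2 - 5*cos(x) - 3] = (-3*cos(x)^2 + 2*cos(x) + 5)*sin(x)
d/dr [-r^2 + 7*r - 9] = 7 - 2*r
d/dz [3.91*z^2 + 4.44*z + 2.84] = 7.82*z + 4.44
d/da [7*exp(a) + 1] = 7*exp(a)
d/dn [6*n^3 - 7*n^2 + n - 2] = 18*n^2 - 14*n + 1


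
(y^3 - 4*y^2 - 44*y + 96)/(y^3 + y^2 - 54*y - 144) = (y - 2)/(y + 3)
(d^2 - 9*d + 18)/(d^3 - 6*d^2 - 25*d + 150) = (d - 3)/(d^2 - 25)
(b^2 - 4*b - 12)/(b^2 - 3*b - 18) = (b + 2)/(b + 3)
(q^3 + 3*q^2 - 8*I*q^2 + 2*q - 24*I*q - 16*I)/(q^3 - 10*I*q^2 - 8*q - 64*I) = (q^2 + 3*q + 2)/(q^2 - 2*I*q + 8)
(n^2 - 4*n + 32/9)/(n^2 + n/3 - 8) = (n - 4/3)/(n + 3)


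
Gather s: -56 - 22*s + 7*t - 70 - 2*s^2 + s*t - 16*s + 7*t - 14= -2*s^2 + s*(t - 38) + 14*t - 140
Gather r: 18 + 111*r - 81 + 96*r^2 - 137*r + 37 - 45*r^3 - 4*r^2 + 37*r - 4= -45*r^3 + 92*r^2 + 11*r - 30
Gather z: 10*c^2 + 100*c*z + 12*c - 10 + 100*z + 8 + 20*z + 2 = 10*c^2 + 12*c + z*(100*c + 120)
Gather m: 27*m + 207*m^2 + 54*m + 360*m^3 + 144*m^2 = 360*m^3 + 351*m^2 + 81*m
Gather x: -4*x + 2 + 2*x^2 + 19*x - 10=2*x^2 + 15*x - 8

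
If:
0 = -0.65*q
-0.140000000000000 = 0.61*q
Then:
No Solution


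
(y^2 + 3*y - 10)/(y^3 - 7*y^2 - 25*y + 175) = (y - 2)/(y^2 - 12*y + 35)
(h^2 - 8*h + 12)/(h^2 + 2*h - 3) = (h^2 - 8*h + 12)/(h^2 + 2*h - 3)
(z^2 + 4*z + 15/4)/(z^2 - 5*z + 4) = (z^2 + 4*z + 15/4)/(z^2 - 5*z + 4)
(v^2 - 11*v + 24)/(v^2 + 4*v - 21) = (v - 8)/(v + 7)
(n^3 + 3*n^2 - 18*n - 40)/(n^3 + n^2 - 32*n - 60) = (n - 4)/(n - 6)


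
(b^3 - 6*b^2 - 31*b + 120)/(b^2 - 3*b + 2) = (b^3 - 6*b^2 - 31*b + 120)/(b^2 - 3*b + 2)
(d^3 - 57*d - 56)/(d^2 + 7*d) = d - 7 - 8/d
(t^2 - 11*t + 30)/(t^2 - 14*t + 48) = (t - 5)/(t - 8)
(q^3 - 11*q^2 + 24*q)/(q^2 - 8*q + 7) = q*(q^2 - 11*q + 24)/(q^2 - 8*q + 7)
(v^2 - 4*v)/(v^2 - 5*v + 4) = v/(v - 1)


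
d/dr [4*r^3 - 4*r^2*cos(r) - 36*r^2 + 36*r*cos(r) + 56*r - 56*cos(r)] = 4*r^2*sin(r) + 12*r^2 - 36*r*sin(r) - 8*r*cos(r) - 72*r + 56*sin(r) + 36*cos(r) + 56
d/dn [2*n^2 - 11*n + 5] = 4*n - 11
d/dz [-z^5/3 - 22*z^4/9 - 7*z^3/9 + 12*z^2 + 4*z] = -5*z^4/3 - 88*z^3/9 - 7*z^2/3 + 24*z + 4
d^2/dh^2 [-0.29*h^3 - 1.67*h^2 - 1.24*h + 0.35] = -1.74*h - 3.34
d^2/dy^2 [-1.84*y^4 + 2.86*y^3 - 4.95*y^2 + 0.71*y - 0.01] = -22.08*y^2 + 17.16*y - 9.9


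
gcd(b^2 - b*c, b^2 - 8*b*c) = b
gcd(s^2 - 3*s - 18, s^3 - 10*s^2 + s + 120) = s + 3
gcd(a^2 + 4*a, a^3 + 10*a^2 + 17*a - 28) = a + 4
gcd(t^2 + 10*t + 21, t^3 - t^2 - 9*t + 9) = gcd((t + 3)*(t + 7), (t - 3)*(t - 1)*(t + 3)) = t + 3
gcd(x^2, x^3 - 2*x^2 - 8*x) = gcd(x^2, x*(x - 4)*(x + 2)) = x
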